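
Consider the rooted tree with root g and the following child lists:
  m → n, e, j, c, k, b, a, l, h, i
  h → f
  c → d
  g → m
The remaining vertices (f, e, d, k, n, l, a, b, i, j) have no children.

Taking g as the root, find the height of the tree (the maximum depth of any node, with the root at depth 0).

3

f sits deepest: g → m → h → f — 3 edges from the root.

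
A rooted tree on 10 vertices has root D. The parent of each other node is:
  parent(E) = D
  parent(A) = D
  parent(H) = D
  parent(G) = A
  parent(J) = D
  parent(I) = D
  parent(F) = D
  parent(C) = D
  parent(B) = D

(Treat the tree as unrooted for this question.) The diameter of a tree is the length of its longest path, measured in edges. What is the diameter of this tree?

3

BFS from G reaches C last, at distance 3; BFS from C confirms no node is farther.
Path: G – A – D – C.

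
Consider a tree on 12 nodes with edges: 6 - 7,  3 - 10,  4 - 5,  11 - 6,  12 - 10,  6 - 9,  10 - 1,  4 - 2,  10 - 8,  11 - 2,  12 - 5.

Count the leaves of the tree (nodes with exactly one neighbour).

5

Degree-1 nodes: 1, 3, 7, 8, 9 — 5 of them.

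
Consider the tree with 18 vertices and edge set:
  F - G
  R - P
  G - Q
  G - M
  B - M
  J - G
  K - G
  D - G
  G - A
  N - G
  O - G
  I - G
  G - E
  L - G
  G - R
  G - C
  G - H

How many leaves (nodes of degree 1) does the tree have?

Degree-1 nodes: A, B, C, D, E, F, H, I, J, K, L, N, O, P, Q — 15 of them.

15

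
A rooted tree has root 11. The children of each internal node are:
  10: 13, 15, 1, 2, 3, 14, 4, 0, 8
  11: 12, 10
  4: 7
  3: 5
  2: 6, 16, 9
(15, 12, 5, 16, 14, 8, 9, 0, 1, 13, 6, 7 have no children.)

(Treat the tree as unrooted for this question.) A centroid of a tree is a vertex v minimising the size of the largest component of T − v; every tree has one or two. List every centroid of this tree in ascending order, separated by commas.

10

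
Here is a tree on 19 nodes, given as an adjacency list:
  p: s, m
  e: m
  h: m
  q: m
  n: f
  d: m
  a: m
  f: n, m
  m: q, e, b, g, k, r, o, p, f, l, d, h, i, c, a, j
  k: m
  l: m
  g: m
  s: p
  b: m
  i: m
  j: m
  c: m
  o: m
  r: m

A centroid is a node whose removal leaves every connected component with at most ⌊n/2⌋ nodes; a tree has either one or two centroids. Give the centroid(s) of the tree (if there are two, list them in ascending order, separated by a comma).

m

If m is removed the pieces have sizes 2, 2, 1, 1, 1, 1, 1, 1, 1, 1, 1, 1, 1, 1, 1, 1, all ≤ ⌊19/2⌋ = 9.
Every other node leaves some component of size > 9, so the centroid is unique.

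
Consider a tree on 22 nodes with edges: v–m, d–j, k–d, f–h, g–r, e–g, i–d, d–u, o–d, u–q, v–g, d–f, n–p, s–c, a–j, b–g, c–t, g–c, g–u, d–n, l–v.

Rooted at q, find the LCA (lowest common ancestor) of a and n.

Ancestors of a (toward the root): a, j, d, u, q.
Ancestors of n: n, d, u, q.
The deepest node appearing in both lists is d.

d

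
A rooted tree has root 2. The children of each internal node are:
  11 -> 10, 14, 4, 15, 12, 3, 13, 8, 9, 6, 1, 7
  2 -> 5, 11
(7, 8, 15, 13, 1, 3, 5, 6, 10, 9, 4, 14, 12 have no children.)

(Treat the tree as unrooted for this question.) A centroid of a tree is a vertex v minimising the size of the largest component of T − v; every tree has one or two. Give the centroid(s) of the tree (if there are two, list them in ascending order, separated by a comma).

If 11 is removed the pieces have sizes 2, 1, 1, 1, 1, 1, 1, 1, 1, 1, 1, 1, 1, all ≤ ⌊15/2⌋ = 7.
No neighbour of 11 does as well, so 11 is the unique centroid.

11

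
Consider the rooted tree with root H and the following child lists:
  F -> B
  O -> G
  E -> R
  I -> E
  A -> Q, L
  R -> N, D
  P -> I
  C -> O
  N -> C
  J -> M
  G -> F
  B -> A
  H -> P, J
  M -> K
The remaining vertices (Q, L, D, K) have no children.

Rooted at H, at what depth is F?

Climbing from F to the root: F–G–O–C–N–R–E–I–P–H. That's 9 steps.

9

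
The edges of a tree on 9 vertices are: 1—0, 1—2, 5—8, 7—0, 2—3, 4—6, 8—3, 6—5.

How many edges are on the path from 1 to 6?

Walking from 1: 1 - 2 - 3 - 8 - 5 - 6. Length 5.

5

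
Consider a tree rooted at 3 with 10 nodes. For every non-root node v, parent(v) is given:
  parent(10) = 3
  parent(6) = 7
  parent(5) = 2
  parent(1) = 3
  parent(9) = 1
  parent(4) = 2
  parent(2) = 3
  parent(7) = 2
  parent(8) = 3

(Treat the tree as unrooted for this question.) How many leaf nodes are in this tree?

Exactly 6 nodes have a single neighbour: 4, 5, 6, 8, 9, 10.

6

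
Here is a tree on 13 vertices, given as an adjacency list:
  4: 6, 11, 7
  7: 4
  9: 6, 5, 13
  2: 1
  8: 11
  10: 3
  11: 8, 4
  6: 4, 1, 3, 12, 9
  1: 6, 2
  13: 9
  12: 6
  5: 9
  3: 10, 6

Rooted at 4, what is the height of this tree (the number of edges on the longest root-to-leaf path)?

3

A deepest node is 5, reached by 4-6-9-5.
That path has 3 edges, so the height is 3.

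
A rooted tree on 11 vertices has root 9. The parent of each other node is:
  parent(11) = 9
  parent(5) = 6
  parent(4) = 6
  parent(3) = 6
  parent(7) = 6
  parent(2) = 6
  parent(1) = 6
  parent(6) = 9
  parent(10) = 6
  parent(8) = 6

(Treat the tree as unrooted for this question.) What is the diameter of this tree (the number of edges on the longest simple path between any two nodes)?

3

A longest path is 11-9-6-5, with 3 edges.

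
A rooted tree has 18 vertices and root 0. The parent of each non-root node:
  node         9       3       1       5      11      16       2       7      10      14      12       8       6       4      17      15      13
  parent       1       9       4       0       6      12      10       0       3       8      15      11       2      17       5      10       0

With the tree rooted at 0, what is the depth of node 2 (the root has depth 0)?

8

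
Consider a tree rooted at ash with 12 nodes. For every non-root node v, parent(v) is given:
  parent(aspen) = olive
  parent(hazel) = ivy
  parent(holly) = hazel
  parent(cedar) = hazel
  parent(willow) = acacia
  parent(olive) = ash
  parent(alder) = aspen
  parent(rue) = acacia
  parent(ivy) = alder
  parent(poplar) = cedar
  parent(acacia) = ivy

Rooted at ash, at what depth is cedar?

6

ash – olive – aspen – alder – ivy – hazel – cedar — 6 edges.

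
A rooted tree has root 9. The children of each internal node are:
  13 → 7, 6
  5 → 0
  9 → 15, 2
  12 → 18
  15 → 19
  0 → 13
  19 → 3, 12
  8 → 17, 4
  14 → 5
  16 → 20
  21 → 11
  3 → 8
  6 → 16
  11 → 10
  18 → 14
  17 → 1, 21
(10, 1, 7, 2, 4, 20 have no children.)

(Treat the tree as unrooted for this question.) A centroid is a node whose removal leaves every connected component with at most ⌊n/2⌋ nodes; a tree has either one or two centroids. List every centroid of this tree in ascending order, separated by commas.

Removing 19 splits the tree into components of sizes 10, 8, 3; the largest is 10 ≤ ⌊22/2⌋ = 11.
Every other node leaves some component of size > 11, so the centroid is unique.

19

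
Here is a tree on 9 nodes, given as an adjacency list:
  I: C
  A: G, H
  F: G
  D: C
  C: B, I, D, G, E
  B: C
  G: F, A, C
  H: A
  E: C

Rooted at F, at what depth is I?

Path from F to I: F – G – C – I, which has 3 edges.

3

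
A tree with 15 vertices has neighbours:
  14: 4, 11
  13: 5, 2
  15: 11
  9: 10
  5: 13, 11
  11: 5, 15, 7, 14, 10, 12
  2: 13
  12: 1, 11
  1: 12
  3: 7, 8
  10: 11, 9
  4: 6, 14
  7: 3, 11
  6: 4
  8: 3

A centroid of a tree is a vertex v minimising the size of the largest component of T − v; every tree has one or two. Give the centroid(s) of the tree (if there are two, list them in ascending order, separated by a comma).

11

Removing 11 splits the tree into components of sizes 3, 3, 3, 2, 2, 1; the largest is 3 ≤ ⌊15/2⌋ = 7.
No neighbour of 11 does as well, so 11 is the unique centroid.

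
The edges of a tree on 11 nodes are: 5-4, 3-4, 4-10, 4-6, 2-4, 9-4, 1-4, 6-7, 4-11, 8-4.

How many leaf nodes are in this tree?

Degree-1 nodes: 1, 2, 3, 5, 7, 8, 9, 10, 11 — 9 of them.

9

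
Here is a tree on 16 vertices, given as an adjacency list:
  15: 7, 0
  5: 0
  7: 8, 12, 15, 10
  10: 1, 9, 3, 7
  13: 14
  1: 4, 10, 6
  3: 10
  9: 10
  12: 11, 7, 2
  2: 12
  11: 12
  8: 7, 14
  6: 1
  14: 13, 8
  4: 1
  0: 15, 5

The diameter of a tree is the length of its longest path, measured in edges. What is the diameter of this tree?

A longest path is 6-1-10-7-15-0-5, with 6 edges.

6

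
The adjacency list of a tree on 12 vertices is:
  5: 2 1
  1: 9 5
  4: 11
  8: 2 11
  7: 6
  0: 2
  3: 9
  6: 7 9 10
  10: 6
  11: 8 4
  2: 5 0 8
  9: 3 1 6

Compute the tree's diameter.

A longest path is 10–6–9–1–5–2–8–11–4, with 8 edges.

8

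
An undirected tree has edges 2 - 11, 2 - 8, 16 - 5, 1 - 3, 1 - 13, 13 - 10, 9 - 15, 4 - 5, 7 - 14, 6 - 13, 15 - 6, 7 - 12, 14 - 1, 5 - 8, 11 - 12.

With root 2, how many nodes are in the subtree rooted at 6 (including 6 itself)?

3

6's subtree: {6, 15, 9}, size 3.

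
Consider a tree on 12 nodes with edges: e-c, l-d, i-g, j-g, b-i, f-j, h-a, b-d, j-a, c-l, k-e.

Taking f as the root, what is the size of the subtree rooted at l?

Descendants of l (including itself): l, c, e, k. That's 4.

4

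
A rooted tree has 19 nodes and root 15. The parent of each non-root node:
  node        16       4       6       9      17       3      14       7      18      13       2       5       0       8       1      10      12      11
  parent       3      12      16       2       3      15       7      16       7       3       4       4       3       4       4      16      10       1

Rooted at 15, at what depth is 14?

4

Climbing from 14 to the root: 14 → 7 → 16 → 3 → 15. That's 4 steps.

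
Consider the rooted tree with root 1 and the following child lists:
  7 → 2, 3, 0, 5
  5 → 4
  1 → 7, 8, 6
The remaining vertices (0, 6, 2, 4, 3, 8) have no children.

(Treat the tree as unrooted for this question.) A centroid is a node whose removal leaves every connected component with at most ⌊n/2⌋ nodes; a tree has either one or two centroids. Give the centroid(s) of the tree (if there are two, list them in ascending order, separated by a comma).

7

If 7 is removed the pieces have sizes 3, 2, 1, 1, 1, all ≤ ⌊9/2⌋ = 4.
No neighbour of 7 does as well, so 7 is the unique centroid.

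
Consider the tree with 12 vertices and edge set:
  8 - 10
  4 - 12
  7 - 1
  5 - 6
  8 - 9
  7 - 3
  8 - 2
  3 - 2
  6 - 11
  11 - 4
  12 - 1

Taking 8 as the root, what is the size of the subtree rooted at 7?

7's subtree: {7, 1, 12, 4, 11, 6, 5}, size 7.

7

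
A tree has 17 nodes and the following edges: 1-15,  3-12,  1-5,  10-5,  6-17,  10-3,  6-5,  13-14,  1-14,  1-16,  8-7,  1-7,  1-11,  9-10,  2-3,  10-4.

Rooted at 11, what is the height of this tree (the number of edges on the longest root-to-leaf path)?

5

2 sits deepest: 11–1–5–10–3–2 — 5 edges from the root.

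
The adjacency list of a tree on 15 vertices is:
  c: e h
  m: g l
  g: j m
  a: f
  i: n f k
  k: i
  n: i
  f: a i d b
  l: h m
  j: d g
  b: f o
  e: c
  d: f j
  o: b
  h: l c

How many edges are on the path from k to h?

The path is k–i–f–d–j–g–m–l–h, which has 8 edges.

8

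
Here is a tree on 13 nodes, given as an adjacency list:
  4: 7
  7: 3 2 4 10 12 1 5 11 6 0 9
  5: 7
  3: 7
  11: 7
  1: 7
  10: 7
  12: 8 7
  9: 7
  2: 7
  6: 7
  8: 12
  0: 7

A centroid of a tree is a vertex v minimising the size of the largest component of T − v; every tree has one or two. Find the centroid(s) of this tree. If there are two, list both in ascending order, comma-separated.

7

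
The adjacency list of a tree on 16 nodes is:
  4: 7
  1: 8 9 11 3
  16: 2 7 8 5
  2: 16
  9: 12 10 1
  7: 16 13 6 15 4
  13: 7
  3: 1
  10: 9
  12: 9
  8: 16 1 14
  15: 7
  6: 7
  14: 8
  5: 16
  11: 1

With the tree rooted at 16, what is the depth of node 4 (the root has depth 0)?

2

Climbing from 4 to the root: 4 – 7 – 16. That's 2 steps.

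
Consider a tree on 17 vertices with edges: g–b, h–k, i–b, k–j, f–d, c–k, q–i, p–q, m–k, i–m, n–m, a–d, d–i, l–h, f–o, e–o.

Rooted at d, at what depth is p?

3

Path from d to p: d–i–q–p, which has 3 edges.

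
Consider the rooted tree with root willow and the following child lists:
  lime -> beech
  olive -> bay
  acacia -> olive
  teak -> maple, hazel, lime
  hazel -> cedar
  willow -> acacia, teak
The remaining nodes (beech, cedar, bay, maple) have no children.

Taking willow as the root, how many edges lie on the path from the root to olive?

2

Climbing from olive to the root: olive – acacia – willow. That's 2 steps.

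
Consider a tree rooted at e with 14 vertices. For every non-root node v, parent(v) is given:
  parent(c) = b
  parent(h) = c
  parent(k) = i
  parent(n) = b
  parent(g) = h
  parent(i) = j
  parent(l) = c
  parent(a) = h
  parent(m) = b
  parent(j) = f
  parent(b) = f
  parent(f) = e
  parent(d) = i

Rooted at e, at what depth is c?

3

Climbing from c to the root: c → b → f → e. That's 3 steps.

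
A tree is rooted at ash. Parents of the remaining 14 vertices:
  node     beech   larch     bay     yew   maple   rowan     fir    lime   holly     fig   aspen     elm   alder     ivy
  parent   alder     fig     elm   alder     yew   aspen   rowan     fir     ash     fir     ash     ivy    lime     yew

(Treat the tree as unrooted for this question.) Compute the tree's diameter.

10

A longest path is holly-ash-aspen-rowan-fir-lime-alder-yew-ivy-elm-bay, with 10 edges.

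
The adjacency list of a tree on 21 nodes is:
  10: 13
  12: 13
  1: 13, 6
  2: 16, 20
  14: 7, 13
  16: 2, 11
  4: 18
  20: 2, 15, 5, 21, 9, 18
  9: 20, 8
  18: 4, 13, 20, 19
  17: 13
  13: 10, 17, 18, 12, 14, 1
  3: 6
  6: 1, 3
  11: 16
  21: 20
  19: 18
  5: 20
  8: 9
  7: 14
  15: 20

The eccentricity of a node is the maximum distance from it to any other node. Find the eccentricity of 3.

8

The node farthest from 3 is 11, via 3–6–1–13–18–20–2–16–11 — 8 edges.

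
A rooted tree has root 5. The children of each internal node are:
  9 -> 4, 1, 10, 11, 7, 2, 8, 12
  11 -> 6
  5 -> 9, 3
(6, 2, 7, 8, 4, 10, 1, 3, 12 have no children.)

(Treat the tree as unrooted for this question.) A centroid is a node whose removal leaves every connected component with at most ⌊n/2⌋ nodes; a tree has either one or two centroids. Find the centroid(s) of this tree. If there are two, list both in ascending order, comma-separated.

9

If 9 is removed the pieces have sizes 2, 2, 1, 1, 1, 1, 1, 1, 1, all ≤ ⌊12/2⌋ = 6.
No neighbour of 9 does as well, so 9 is the unique centroid.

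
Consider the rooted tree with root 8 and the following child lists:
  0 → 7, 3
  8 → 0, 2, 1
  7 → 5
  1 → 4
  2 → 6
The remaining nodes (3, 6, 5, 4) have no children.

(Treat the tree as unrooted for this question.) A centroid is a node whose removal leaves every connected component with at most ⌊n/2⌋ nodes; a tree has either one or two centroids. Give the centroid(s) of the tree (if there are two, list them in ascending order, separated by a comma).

8

If 8 is removed the pieces have sizes 4, 2, 2, all ≤ ⌊9/2⌋ = 4.
Every other node leaves some component of size > 4, so the centroid is unique.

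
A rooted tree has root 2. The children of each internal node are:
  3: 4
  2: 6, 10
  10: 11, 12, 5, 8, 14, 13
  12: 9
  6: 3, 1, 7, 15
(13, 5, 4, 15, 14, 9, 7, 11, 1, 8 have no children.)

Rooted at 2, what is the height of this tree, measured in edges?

3

A deepest node is 9, reached by 2 → 10 → 12 → 9.
That path has 3 edges, so the height is 3.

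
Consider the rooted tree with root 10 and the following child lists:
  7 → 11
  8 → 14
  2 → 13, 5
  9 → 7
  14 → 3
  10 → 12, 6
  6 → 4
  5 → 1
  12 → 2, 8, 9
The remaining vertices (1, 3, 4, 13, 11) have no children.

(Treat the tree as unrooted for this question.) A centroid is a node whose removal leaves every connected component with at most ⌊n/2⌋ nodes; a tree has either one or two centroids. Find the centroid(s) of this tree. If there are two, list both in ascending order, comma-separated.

12

Removing 12 splits the tree into components of sizes 4, 3, 3, 3; the largest is 4 ≤ ⌊14/2⌋ = 7.
No neighbour of 12 does as well, so 12 is the unique centroid.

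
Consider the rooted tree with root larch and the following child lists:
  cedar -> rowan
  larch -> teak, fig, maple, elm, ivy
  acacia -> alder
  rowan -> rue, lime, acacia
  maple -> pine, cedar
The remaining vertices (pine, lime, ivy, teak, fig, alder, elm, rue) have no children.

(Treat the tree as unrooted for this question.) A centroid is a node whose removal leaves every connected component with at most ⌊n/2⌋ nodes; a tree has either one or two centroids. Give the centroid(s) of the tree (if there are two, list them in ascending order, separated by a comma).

maple

Removing maple splits the tree into components of sizes 6, 5, 1; the largest is 6 ≤ ⌊13/2⌋ = 6.
No neighbour of maple does as well, so maple is the unique centroid.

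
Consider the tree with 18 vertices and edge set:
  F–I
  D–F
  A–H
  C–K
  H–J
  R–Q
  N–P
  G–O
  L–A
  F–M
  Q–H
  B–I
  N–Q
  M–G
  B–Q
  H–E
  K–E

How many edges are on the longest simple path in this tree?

10

BFS from C reaches O last, at distance 10; BFS from O confirms no node is farther.
Path: C - K - E - H - Q - B - I - F - M - G - O.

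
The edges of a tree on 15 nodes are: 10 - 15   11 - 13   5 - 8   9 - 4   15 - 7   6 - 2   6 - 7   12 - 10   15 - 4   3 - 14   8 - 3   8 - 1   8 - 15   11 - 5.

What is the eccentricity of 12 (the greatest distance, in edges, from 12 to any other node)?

6

Distances from 12 peak at 6, attained at 13.
12 – 10 – 15 – 8 – 5 – 11 – 13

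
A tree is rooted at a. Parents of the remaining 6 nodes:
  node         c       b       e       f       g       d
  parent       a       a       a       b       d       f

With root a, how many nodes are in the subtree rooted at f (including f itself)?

The subtree rooted at f contains: f, d, g — 3 nodes.

3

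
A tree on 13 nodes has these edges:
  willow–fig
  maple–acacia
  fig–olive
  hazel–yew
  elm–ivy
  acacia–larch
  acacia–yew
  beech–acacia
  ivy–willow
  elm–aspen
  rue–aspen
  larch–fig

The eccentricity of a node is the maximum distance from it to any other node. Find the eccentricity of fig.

5

A farthest node from fig is rue.
The path fig–willow–ivy–elm–aspen–rue has 5 edges.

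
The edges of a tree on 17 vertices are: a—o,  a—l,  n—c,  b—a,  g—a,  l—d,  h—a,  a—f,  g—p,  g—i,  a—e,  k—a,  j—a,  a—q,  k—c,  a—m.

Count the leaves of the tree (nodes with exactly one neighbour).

Degree-1 nodes: b, d, e, f, h, i, j, m, n, o, p, q — 12 of them.

12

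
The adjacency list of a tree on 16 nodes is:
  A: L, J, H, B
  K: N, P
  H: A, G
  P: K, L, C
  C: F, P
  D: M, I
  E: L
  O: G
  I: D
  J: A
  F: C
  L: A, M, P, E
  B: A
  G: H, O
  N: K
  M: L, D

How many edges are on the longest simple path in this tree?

BFS from F reaches O last, at distance 7; BFS from O confirms no node is farther.
Path: F – C – P – L – A – H – G – O.

7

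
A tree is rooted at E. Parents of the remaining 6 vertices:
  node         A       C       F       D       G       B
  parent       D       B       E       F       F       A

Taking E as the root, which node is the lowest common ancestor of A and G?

F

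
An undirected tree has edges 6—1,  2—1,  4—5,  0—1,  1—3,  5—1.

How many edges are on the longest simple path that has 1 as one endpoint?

2

The node farthest from 1 is 4, via 1–5–4 — 2 edges.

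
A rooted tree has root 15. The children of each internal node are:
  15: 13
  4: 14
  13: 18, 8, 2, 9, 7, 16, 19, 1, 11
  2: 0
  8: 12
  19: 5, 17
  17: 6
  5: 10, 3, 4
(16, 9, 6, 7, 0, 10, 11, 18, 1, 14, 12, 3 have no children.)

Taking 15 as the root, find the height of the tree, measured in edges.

A deepest node is 14, reached by 15 – 13 – 19 – 5 – 4 – 14.
That path has 5 edges, so the height is 5.

5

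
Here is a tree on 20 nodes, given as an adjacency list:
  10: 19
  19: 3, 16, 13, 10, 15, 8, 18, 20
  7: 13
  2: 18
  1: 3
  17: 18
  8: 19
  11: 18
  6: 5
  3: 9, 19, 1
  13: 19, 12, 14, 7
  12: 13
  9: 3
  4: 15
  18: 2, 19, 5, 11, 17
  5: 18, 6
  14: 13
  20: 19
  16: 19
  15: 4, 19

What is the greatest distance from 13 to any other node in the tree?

Distances from 13 peak at 4, attained at 6.
13 – 19 – 18 – 5 – 6

4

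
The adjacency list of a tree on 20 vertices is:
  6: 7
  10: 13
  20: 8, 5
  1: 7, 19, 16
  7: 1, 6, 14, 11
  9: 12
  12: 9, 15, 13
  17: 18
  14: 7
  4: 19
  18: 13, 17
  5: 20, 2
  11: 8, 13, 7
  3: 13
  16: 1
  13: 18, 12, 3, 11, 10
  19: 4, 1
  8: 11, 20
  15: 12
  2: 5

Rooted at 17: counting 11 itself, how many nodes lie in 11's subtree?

12

11's subtree: {11, 7, 8, 6, 1, 14, 20, 19, 16, 5, 4, 2}, size 12.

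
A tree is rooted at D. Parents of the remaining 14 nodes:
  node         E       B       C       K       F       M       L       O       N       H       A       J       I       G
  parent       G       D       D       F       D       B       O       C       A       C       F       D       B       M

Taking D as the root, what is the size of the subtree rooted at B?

B's subtree: {B, M, I, G, E}, size 5.

5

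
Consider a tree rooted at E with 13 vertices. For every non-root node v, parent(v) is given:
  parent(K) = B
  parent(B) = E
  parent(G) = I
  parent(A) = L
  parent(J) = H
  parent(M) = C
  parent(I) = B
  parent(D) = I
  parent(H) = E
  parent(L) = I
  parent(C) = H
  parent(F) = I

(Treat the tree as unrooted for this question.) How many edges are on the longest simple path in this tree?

7

A longest path is M-C-H-E-B-I-L-A, with 7 edges.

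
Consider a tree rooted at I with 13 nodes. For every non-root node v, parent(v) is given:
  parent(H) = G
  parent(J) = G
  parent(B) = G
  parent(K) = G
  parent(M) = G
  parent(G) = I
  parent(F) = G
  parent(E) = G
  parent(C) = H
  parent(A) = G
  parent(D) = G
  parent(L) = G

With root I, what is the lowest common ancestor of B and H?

Ancestors of B (toward the root): B, G, I.
Ancestors of H: H, G, I.
The deepest node appearing in both lists is G.

G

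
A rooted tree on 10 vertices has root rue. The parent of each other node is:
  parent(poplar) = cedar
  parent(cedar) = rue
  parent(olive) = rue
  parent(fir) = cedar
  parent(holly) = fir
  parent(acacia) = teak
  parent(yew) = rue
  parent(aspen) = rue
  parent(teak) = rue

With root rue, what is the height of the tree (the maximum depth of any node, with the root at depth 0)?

A deepest node is holly, reached by rue – cedar – fir – holly.
That path has 3 edges, so the height is 3.

3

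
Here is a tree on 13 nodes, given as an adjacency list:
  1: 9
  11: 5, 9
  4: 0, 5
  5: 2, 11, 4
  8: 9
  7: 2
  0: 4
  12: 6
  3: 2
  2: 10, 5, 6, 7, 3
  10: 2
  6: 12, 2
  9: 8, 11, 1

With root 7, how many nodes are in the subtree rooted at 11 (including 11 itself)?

Descendants of 11 (including itself): 11, 9, 8, 1. That's 4.

4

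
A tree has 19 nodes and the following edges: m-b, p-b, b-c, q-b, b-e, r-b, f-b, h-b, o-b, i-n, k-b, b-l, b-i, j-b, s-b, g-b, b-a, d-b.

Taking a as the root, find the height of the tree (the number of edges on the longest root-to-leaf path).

The longest root-to-leaf path is a – b – i – n (3 edges).

3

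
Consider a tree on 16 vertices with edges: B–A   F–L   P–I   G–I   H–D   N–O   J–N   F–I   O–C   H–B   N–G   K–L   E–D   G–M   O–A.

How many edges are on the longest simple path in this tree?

BFS from E reaches K last, at distance 11; BFS from K confirms no node is farther.
Path: E–D–H–B–A–O–N–G–I–F–L–K.

11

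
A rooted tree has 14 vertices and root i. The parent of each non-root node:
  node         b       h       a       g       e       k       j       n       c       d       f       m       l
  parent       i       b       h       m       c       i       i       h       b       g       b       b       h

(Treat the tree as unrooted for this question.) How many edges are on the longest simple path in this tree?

5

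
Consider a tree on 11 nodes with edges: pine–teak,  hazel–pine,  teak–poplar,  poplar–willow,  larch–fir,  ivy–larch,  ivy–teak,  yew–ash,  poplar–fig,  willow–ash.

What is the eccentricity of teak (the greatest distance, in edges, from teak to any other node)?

A farthest node from teak is yew.
The path teak–poplar–willow–ash–yew has 4 edges.

4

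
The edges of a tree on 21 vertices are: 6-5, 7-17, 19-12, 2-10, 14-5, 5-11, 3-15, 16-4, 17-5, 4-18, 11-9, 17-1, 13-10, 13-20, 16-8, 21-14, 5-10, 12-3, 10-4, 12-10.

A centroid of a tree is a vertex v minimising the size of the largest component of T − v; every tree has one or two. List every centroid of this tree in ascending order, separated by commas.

10

If 10 is removed the pieces have sizes 9, 4, 4, 2, 1, all ≤ ⌊21/2⌋ = 10.
No neighbour of 10 does as well, so 10 is the unique centroid.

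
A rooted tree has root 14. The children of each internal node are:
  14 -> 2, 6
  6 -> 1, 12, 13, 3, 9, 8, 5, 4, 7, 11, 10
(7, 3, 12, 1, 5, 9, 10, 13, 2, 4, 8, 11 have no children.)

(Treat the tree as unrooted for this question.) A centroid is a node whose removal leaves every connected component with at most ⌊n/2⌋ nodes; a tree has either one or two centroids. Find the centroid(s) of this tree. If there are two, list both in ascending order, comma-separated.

6

Removing 6 splits the tree into components of sizes 2, 1, 1, 1, 1, 1, 1, 1, 1, 1, 1, 1; the largest is 2 ≤ ⌊14/2⌋ = 7.
No neighbour of 6 does as well, so 6 is the unique centroid.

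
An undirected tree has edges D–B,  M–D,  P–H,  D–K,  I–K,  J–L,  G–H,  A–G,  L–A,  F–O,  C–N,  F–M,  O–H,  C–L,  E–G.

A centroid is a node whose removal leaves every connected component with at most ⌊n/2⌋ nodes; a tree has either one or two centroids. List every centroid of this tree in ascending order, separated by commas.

Delete H: the remaining components have sizes 7, 7, 1. Max 7 ≤ 8, so H is a centroid.
No neighbour of H does as well, so H is the unique centroid.

H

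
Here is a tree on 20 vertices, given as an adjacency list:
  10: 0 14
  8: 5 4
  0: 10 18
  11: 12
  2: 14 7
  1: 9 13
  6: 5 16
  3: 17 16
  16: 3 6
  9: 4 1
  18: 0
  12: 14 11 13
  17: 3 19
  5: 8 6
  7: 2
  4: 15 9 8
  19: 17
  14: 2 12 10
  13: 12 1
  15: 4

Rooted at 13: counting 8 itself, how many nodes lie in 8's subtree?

8's subtree: {8, 5, 6, 16, 3, 17, 19}, size 7.

7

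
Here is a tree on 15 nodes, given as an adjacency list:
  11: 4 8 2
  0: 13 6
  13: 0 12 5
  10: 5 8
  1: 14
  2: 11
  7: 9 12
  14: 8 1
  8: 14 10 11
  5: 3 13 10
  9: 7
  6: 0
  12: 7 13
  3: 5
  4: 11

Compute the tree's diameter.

8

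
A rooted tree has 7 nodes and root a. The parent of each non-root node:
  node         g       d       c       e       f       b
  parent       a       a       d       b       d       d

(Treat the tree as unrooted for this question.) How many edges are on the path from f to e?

3

Walking from f: f – d – b – e. Length 3.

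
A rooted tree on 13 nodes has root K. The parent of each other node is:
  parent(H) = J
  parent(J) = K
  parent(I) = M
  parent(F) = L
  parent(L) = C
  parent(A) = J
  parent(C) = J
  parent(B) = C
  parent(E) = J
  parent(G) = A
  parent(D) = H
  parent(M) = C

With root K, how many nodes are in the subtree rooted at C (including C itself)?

C's subtree: {C, L, M, B, F, I}, size 6.

6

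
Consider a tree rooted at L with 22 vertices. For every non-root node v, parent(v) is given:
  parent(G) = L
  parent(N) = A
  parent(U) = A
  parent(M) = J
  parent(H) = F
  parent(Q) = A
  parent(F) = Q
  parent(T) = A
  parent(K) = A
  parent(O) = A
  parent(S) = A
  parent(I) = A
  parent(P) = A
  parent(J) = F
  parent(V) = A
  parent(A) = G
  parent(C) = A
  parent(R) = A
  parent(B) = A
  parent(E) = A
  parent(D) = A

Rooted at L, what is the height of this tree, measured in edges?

6

M sits deepest: L → G → A → Q → F → J → M — 6 edges from the root.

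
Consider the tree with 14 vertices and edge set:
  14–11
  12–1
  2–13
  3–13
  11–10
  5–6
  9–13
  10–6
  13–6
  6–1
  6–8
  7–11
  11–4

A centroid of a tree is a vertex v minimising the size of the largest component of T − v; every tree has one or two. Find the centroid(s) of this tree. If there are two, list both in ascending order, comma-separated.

If 6 is removed the pieces have sizes 5, 4, 2, 1, 1, all ≤ ⌊14/2⌋ = 7.
Every other node leaves some component of size > 7, so the centroid is unique.

6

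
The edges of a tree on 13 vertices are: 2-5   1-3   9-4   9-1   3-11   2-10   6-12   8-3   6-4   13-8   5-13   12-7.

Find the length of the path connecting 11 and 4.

4

Walking from 11: 11 – 3 – 1 – 9 – 4. Length 4.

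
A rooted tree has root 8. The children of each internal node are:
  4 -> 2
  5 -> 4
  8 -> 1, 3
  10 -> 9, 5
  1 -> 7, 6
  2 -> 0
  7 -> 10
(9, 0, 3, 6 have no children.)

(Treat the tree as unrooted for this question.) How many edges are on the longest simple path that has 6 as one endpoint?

Distances from 6 peak at 7, attained at 0.
6-1-7-10-5-4-2-0

7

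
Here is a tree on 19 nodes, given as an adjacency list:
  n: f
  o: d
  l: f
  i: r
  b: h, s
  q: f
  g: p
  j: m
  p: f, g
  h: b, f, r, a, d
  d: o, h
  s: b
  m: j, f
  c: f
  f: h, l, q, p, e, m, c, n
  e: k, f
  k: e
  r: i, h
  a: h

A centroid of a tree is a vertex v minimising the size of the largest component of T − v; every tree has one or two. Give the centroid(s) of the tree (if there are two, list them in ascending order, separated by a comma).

f

Removing f splits the tree into components of sizes 8, 2, 2, 2, 1, 1, 1, 1; the largest is 8 ≤ ⌊19/2⌋ = 9.
No neighbour of f does as well, so f is the unique centroid.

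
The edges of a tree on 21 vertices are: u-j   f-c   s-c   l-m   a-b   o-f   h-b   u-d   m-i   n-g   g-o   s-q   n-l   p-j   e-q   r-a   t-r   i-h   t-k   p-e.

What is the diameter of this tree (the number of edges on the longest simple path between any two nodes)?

A longest path is k – t – r – a – b – h – i – m – l – n – g – o – f – c – s – q – e – p – j – u – d, with 20 edges.

20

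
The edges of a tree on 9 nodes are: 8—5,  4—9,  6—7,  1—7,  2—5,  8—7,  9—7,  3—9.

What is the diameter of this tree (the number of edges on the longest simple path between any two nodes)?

Starting from 2, a farthest node is 3 at distance 5.
One longest path: 2 - 5 - 8 - 7 - 9 - 3.
So the diameter is 5.

5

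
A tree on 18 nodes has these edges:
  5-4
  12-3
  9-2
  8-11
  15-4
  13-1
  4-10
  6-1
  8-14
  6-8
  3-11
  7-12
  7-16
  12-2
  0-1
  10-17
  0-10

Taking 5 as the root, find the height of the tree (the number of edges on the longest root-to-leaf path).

11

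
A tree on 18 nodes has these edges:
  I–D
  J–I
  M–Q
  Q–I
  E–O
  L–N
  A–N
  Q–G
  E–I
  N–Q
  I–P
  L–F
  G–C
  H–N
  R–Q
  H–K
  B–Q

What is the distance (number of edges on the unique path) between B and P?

Walking from B: B – Q – I – P. Length 3.

3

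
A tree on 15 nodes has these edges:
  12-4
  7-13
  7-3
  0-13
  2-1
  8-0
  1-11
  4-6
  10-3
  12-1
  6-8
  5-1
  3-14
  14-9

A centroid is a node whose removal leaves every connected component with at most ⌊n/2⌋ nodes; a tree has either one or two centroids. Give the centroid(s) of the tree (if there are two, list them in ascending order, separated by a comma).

Removing 8 splits the tree into components of sizes 7, 7; the largest is 7 ≤ ⌊15/2⌋ = 7.
Every other node leaves some component of size > 7, so the centroid is unique.

8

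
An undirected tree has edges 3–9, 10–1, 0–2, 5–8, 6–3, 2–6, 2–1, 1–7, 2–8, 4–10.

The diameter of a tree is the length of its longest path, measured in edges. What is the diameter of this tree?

6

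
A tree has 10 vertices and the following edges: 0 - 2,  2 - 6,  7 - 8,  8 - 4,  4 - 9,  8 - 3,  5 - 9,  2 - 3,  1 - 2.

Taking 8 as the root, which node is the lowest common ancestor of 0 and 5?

8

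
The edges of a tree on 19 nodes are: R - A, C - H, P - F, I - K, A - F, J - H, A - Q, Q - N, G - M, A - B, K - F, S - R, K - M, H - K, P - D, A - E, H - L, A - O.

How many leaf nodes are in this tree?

11

The leaves are B, C, D, E, G, I, J, L, N, O, S.
That is 11 leaves.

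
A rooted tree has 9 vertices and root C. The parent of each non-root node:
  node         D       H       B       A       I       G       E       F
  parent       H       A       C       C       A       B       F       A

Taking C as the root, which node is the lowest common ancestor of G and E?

C

Path G→root: G B C; path E→root: E F A C.
First common node: C.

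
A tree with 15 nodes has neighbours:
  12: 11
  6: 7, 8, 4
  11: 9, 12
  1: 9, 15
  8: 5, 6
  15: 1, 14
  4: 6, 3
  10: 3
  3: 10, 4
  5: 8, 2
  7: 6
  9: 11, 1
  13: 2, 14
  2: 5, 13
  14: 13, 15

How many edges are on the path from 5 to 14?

3

5 - 2 - 13 - 14: 3 edges.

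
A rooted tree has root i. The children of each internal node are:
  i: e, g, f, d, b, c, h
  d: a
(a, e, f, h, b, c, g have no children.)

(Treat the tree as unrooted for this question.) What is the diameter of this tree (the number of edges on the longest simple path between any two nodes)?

3

Starting from a, a farthest node is h at distance 3.
One longest path: a – d – i – h.
So the diameter is 3.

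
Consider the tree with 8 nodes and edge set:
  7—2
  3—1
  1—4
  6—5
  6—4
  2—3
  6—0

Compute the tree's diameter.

6

Starting from 0, a farthest node is 7 at distance 6.
One longest path: 0-6-4-1-3-2-7.
So the diameter is 6.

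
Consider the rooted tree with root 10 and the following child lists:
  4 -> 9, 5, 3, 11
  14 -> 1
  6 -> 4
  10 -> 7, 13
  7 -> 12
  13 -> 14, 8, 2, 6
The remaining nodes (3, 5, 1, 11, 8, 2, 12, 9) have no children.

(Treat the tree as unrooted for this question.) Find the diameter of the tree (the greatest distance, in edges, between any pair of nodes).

6

Starting from 12, a farthest node is 5 at distance 6.
One longest path: 12–7–10–13–6–4–5.
So the diameter is 6.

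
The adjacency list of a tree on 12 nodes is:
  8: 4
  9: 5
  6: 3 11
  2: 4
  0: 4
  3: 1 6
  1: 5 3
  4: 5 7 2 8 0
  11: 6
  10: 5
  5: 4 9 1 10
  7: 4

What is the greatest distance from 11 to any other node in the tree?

6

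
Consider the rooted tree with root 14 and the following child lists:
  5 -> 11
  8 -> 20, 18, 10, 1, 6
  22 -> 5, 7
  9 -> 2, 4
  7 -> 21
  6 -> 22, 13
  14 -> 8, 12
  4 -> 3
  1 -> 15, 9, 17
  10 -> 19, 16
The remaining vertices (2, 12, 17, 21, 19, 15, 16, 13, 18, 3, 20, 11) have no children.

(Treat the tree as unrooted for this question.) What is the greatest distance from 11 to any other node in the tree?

A farthest node from 11 is 3.
The path 11-5-22-6-8-1-9-4-3 has 8 edges.

8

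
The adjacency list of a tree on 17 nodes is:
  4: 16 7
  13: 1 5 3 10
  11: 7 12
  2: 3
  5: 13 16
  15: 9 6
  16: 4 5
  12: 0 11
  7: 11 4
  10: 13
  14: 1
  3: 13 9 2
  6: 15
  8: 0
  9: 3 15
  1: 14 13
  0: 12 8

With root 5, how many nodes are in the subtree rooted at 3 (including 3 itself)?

The subtree rooted at 3 contains: 3, 2, 9, 15, 6 — 5 nodes.

5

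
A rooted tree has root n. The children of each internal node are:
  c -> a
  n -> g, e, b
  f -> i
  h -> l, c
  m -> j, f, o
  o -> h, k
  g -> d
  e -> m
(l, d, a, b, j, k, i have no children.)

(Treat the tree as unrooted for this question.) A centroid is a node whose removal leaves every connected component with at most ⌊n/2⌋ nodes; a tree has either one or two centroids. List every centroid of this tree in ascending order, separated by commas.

m

If m is removed the pieces have sizes 6, 5, 2, 1, all ≤ ⌊15/2⌋ = 7.
Every other node leaves some component of size > 7, so the centroid is unique.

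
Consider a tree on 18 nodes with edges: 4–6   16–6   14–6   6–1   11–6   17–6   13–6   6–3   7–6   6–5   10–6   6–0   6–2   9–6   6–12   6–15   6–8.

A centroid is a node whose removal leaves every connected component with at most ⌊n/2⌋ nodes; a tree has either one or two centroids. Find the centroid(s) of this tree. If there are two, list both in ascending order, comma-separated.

6

Delete 6: the remaining components have sizes 1, 1, 1, 1, 1, 1, 1, 1, 1, 1, 1, 1, 1, 1, 1, 1, 1. Max 1 ≤ 9, so 6 is a centroid.
No neighbour of 6 does as well, so 6 is the unique centroid.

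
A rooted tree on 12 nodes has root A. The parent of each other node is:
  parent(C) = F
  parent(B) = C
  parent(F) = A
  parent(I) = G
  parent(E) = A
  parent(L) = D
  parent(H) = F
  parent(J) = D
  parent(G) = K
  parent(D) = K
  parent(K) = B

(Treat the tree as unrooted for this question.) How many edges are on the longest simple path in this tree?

7

A longest path is E - A - F - C - B - K - D - J, with 7 edges.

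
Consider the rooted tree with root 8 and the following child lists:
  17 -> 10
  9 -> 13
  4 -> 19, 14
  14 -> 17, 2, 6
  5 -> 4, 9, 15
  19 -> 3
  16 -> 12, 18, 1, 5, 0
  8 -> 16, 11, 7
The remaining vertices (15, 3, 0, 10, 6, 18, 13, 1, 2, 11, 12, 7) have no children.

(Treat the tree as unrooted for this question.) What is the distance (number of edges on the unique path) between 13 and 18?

Walking from 13: 13–9–5–16–18. Length 4.

4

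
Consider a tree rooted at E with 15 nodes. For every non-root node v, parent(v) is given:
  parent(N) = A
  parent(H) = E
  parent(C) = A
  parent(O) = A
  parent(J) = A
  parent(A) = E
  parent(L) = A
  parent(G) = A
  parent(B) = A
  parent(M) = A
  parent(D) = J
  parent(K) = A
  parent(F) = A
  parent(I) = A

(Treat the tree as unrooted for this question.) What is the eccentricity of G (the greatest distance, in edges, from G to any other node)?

The node farthest from G is D (H also at distance 3), via G – A – J – D — 3 edges.

3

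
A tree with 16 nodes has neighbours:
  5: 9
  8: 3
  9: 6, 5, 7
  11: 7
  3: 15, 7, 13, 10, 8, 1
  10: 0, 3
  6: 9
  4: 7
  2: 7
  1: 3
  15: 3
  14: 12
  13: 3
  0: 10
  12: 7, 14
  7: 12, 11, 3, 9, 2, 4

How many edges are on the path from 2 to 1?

3

Walking from 2: 2 – 7 – 3 – 1. Length 3.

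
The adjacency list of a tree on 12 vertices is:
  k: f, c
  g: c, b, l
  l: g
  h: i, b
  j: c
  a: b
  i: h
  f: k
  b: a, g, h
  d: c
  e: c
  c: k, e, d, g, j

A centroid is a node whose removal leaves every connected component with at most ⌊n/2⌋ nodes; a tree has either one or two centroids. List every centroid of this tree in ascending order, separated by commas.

c, g

If c is removed the pieces have sizes 6, 2, 1, 1, 1, all ≤ ⌊12/2⌋ = 6.
Its neighbour g also leaves a largest component of size 6, so both are centroids.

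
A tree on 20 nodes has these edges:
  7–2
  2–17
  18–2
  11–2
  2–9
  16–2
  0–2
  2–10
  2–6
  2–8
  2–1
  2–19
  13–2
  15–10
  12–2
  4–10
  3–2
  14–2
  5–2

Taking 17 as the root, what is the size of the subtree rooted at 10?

Descendants of 10 (including itself): 10, 15, 4. That's 3.

3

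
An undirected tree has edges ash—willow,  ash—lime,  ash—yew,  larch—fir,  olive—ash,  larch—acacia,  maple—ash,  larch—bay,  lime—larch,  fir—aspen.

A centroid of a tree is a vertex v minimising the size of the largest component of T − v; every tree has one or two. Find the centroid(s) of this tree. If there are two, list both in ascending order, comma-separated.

lime

Delete lime: the remaining components have sizes 5, 5. Max 5 ≤ 5, so lime is a centroid.
No neighbour of lime does as well, so lime is the unique centroid.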